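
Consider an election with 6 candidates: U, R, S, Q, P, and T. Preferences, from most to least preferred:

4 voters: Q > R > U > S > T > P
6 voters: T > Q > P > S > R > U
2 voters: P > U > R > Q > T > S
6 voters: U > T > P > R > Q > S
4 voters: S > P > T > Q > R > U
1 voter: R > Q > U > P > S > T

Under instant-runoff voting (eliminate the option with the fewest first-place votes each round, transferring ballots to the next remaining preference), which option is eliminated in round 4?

Round 1: U 6, R 1, S 4, Q 4, P 2, T 6. Eliminate R.
Round 2: U 6, S 4, Q 5, P 2, T 6. Eliminate P.
Round 3: U 8, S 4, Q 5, T 6. Eliminate S.
Round 4: U 8, Q 5, T 10. Eliminate Q.

Q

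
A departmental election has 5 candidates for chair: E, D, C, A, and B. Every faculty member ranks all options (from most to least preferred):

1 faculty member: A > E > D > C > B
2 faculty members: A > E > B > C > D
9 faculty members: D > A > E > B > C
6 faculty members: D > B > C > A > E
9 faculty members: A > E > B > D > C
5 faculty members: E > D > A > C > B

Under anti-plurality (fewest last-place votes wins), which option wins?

A

Last-place votes: E 6, D 2, C 18, A 0, B 6.
A is ranked last by the fewest voters, so A wins.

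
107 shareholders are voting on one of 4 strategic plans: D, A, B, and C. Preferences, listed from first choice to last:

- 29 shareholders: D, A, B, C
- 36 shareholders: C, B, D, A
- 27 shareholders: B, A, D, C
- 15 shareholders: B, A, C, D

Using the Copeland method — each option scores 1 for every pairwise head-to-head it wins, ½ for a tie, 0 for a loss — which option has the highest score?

D: beats A and C; loses to B → score 2.
A: beats C; loses to D and B → score 1.
B: beats D, A, and C → score 3.
C: loses to D, A, and B → score 0.
B has the best pairwise record.

B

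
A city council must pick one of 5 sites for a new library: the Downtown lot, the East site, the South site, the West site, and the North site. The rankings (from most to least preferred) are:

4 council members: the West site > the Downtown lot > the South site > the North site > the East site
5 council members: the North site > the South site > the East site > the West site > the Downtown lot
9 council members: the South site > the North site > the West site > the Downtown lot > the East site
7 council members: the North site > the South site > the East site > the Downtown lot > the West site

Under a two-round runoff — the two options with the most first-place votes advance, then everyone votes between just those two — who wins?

Round 1 first-place votes: the Downtown lot 0, the East site 0, the South site 9, the West site 4, the North site 12.
the North site and the South site advance.
Runoff: the North site is preferred to the South site by 12 voters; the South site by 13.
the South site wins the runoff.

the South site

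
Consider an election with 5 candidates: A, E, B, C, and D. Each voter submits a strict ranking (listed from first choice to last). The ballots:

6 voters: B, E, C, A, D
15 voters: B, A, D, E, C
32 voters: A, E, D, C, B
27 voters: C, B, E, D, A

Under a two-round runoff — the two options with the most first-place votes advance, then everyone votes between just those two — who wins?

Round 1 first-place votes: A 32, E 0, B 21, C 27, D 0.
A and C advance.
Runoff: A is preferred to C by 47 voters; C by 33.
A wins the runoff.

A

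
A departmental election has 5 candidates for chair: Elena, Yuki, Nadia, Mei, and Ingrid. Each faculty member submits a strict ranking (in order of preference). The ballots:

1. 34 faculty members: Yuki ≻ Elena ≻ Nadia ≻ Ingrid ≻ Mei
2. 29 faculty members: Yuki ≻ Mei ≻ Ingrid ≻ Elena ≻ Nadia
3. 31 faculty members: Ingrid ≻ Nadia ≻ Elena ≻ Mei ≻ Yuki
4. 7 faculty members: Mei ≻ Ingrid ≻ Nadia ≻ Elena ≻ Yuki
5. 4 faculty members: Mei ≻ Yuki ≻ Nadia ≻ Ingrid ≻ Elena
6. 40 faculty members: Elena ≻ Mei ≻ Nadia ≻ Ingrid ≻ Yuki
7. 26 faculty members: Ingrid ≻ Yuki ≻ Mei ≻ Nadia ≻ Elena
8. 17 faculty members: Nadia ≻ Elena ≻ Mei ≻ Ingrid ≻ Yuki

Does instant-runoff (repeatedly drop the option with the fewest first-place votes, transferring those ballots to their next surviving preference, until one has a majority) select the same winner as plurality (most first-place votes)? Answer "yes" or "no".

no

Instant-runoff — R1 Elena 40, Yuki 63, Nadia 17, Mei 11, Ingrid 57 (Mei out); R2 Elena 40, Yuki 67, Nadia 17, Ingrid 64 (Nadia out); R3 Elena 57, Yuki 67, Ingrid 64 (Elena out); R4 Yuki 67, Ingrid 121 (Ingrid winner). Winner: Ingrid.
Plurality — first-place votes: Elena 40, Yuki 63, Nadia 17, Mei 11, Ingrid 57. Winner: Yuki.
The two methods disagree.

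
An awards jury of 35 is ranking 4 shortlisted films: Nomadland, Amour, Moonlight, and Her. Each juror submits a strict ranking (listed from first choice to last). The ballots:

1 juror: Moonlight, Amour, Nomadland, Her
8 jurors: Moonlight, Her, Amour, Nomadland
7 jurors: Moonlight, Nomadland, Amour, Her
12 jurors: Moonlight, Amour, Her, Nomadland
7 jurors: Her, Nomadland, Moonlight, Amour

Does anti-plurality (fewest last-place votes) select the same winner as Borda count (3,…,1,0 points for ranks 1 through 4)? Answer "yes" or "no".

yes

Anti-plurality — last-place votes: Nomadland 20, Amour 7, Moonlight 0, Her 8. Winner: Moonlight.
Borda — scores: Nomadland 29, Amour 41, Moonlight 91, Her 49. Winner: Moonlight.
The two methods agree.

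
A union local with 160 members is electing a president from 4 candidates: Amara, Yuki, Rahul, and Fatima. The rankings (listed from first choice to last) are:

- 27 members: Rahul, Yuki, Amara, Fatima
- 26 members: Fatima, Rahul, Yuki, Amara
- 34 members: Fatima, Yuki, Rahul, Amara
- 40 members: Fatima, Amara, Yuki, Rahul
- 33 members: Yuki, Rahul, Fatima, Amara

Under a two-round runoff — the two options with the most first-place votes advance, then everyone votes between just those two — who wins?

Fatima

Round 1 first-place votes: Amara 0, Yuki 33, Rahul 27, Fatima 100.
Fatima and Yuki advance.
Runoff: Fatima is preferred to Yuki by 100 voters; Yuki by 60.
Fatima wins the runoff.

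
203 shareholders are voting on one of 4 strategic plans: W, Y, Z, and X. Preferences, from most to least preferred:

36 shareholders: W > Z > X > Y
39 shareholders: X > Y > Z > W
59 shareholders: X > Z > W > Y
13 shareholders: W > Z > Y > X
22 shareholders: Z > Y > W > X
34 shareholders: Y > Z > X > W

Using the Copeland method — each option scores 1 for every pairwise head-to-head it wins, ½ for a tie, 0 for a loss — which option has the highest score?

W: beats Y; loses to Z and X → score 1.
Y: loses to W, Z, and X → score 0.
Z: beats W, Y, and X → score 3.
X: beats W and Y; loses to Z → score 2.
Z has the best pairwise record.

Z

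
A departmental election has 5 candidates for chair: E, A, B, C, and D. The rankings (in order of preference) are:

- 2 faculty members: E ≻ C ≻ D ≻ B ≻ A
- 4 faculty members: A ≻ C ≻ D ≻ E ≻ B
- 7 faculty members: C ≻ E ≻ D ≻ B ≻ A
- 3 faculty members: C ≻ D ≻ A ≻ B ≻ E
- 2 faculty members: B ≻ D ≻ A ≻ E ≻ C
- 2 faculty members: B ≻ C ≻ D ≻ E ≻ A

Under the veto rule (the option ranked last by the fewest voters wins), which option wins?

Last-place votes: E 3, A 11, B 4, C 2, D 0.
D is ranked last by the fewest voters, so D wins.

D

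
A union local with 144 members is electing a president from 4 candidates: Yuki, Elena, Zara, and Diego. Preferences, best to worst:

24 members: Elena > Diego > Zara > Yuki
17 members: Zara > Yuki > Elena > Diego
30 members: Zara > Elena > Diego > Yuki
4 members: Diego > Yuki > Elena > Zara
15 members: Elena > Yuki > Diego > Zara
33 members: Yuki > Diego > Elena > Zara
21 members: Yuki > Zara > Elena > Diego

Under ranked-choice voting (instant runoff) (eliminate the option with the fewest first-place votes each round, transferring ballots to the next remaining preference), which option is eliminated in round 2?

Round 1: Yuki 54, Elena 39, Zara 47, Diego 4. Eliminate Diego.
Round 2: Yuki 58, Elena 39, Zara 47. Eliminate Elena.

Elena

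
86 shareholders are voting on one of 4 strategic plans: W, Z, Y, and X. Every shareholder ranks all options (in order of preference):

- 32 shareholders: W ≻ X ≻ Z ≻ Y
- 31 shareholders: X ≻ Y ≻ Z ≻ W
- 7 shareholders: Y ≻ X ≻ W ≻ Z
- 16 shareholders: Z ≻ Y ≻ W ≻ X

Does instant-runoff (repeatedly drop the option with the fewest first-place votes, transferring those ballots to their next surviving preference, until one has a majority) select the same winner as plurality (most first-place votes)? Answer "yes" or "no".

yes

Instant-runoff — R1 W 32, Z 16, Y 7, X 31 (Y out); R2 W 32, Z 16, X 38 (Z out); R3 W 48, X 38 (W winner). Winner: W.
Plurality — first-place votes: W 32, Z 16, Y 7, X 31. Winner: W.
The two methods agree.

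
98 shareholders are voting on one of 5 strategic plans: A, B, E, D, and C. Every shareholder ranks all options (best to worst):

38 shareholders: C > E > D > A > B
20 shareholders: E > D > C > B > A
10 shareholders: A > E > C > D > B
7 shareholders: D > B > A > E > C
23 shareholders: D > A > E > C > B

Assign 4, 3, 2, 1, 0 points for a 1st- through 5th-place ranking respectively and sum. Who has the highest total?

A: 38·1 + 20·0 + 10·4 + 7·2 + 23·3 = 161
B: 38·0 + 20·1 + 10·0 + 7·3 + 23·0 = 41
E: 38·3 + 20·4 + 10·3 + 7·1 + 23·2 = 277
D: 38·2 + 20·3 + 10·1 + 7·4 + 23·4 = 266
C: 38·4 + 20·2 + 10·2 + 7·0 + 23·1 = 235
E has the highest Borda score (277).

E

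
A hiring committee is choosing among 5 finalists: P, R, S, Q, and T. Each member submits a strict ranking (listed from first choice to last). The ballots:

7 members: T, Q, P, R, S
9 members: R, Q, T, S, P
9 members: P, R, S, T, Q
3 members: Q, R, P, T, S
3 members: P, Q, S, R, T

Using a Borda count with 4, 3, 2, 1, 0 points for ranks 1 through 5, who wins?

P: 7·2 + 9·0 + 9·4 + 3·2 + 3·4 = 68
R: 7·1 + 9·4 + 9·3 + 3·3 + 3·1 = 82
S: 7·0 + 9·1 + 9·2 + 3·0 + 3·2 = 33
Q: 7·3 + 9·3 + 9·0 + 3·4 + 3·3 = 69
T: 7·4 + 9·2 + 9·1 + 3·1 + 3·0 = 58
R has the highest Borda score (82).

R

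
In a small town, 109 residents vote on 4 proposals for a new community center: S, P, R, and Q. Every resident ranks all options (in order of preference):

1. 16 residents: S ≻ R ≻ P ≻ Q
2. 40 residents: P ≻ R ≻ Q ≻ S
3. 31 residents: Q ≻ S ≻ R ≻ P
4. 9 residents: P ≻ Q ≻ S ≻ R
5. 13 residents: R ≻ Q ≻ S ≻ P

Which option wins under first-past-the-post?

P

First-place votes: S 16, P 49, R 13, Q 31.
P has the most first-place votes.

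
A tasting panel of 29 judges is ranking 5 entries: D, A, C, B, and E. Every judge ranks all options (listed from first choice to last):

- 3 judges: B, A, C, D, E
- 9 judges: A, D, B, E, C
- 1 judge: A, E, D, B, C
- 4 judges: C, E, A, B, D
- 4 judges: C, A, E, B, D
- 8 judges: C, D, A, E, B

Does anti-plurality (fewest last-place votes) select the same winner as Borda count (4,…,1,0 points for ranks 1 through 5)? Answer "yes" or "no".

Anti-plurality — last-place votes: D 8, A 0, C 10, B 8, E 3. Winner: A.
Borda — scores: D 56, A 85, C 70, B 39, E 40. Winner: A.
The two methods agree.

yes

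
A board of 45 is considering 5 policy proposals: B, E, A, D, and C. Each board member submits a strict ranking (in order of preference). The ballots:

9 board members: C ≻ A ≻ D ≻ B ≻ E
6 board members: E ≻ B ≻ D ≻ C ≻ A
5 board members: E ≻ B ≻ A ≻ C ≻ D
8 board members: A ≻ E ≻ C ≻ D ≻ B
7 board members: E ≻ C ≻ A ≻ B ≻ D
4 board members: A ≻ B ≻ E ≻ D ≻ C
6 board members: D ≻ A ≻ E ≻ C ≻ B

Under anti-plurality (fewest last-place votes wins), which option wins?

Last-place votes: B 14, E 9, A 6, D 12, C 4.
C is ranked last by the fewest voters, so C wins.

C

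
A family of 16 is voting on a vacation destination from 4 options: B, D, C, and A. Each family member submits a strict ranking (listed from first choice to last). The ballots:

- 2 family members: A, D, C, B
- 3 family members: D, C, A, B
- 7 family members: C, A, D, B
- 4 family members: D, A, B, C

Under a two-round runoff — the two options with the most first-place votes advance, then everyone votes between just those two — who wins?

Round 1 first-place votes: B 0, D 7, C 7, A 2.
C and D advance.
Runoff: C is preferred to D by 7 voters; D by 9.
D wins the runoff.

D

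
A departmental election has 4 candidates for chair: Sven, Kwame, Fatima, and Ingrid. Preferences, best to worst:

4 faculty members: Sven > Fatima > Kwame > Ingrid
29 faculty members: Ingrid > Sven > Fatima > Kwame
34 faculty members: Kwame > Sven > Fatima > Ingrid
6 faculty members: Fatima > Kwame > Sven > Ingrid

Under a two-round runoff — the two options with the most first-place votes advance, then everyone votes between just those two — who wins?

Kwame

Round 1 first-place votes: Sven 4, Kwame 34, Fatima 6, Ingrid 29.
Kwame and Ingrid advance.
Runoff: Kwame is preferred to Ingrid by 44 voters; Ingrid by 29.
Kwame wins the runoff.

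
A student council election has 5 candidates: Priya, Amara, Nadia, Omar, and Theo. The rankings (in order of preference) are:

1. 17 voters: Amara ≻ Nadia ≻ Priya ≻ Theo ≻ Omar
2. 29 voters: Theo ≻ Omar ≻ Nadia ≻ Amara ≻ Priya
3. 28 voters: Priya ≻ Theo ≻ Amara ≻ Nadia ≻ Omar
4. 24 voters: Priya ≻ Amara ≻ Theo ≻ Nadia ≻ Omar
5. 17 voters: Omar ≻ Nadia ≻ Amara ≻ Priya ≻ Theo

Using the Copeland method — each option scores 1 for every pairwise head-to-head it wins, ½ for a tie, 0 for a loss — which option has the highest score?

Amara

Priya: beats Omar and Theo; loses to Amara and Nadia → score 2.
Amara: beats Priya, Nadia, Omar, and Theo → score 4.
Nadia: beats Priya and Omar; loses to Amara and Theo → score 2.
Omar: loses to Priya, Amara, Nadia, and Theo → score 0.
Theo: beats Nadia and Omar; loses to Priya and Amara → score 2.
Amara has the best pairwise record.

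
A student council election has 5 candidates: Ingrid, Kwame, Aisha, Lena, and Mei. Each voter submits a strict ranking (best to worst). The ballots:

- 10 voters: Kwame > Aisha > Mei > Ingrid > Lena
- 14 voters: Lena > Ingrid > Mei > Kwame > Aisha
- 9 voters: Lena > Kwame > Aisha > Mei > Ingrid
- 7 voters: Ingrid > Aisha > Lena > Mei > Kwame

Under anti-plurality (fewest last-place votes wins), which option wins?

Mei

Last-place votes: Ingrid 9, Kwame 7, Aisha 14, Lena 10, Mei 0.
Mei is ranked last by the fewest voters, so Mei wins.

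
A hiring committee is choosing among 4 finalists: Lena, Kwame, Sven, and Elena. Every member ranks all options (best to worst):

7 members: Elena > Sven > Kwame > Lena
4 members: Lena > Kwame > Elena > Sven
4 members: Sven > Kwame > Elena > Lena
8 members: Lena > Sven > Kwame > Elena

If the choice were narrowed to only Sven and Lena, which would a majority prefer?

Lena

Voters preferring Sven to Lena: 11; preferring Lena to Sven: 12.
Lena wins the head-to-head.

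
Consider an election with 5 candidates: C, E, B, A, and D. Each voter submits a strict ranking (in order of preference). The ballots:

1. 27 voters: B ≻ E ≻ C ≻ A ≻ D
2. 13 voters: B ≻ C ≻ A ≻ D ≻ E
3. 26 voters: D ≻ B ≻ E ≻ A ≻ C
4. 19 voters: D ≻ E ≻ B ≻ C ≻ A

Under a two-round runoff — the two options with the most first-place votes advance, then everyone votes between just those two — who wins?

Round 1 first-place votes: C 0, E 0, B 40, A 0, D 45.
D and B advance.
Runoff: D is preferred to B by 45 voters; B by 40.
D wins the runoff.

D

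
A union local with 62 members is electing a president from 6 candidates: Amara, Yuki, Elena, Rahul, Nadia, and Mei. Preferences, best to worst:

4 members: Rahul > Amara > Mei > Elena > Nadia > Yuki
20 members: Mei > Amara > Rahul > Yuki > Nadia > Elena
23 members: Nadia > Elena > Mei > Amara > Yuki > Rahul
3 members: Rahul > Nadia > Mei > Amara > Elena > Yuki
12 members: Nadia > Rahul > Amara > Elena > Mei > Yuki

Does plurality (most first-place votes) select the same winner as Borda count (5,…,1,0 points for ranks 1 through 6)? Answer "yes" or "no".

Plurality — first-place votes: Amara 0, Yuki 0, Elena 0, Rahul 7, Nadia 35, Mei 20. Winner: Nadia.
Borda — scores: Amara 184, Yuki 63, Elena 127, Rahul 143, Nadia 211, Mei 202. Winner: Nadia.
The two methods agree.

yes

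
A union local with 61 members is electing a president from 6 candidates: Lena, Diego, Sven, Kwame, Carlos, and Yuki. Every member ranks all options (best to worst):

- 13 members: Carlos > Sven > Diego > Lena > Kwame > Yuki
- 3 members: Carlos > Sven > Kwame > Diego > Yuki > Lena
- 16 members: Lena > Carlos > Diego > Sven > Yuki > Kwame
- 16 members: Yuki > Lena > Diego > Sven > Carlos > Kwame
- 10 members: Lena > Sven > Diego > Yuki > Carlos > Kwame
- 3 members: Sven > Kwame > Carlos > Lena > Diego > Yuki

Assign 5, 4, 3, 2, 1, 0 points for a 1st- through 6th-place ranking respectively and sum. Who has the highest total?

Lena

Lena: 13·2 + 3·0 + 16·5 + 16·4 + 10·5 + 3·2 = 226
Diego: 13·3 + 3·2 + 16·3 + 16·3 + 10·3 + 3·1 = 174
Sven: 13·4 + 3·4 + 16·2 + 16·2 + 10·4 + 3·5 = 183
Kwame: 13·1 + 3·3 + 16·0 + 16·0 + 10·0 + 3·4 = 34
Carlos: 13·5 + 3·5 + 16·4 + 16·1 + 10·1 + 3·3 = 179
Yuki: 13·0 + 3·1 + 16·1 + 16·5 + 10·2 + 3·0 = 119
Lena has the highest Borda score (226).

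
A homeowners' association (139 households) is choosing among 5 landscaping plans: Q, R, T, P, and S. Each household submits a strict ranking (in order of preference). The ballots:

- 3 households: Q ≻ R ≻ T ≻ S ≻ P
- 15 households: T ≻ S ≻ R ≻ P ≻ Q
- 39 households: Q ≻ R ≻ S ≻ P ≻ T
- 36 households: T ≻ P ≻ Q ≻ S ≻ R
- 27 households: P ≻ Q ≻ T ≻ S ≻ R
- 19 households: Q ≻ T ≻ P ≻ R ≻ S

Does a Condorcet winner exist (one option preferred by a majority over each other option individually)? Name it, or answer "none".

Checking pairwise contests:
P beats Q 78–61.
Q beats R 124–15.
Q beats T 88–51.
T beats P 73–66.
Q beats S 124–15.
Every option loses at least one head-to-head, so there is no Condorcet winner.

none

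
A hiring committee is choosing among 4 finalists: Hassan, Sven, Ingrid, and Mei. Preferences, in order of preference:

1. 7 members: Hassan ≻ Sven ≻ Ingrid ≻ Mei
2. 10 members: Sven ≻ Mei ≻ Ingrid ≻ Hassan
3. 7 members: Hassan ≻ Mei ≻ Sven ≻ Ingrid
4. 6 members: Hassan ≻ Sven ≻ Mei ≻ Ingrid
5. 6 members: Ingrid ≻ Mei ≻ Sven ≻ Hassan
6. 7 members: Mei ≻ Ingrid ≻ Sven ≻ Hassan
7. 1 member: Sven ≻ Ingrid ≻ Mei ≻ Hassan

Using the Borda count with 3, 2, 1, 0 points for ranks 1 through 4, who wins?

Hassan: 7·3 + 10·0 + 7·3 + 6·3 + 6·0 + 7·0 + 1·0 = 60
Sven: 7·2 + 10·3 + 7·1 + 6·2 + 6·1 + 7·1 + 1·3 = 79
Ingrid: 7·1 + 10·1 + 7·0 + 6·0 + 6·3 + 7·2 + 1·2 = 51
Mei: 7·0 + 10·2 + 7·2 + 6·1 + 6·2 + 7·3 + 1·1 = 74
Sven has the highest Borda score (79).

Sven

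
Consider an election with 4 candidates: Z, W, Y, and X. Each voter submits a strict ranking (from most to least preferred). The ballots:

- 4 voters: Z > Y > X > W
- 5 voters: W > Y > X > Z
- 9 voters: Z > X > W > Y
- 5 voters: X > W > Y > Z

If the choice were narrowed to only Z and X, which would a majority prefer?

Z

Voters preferring Z to X: 13; preferring X to Z: 10.
Z wins the head-to-head.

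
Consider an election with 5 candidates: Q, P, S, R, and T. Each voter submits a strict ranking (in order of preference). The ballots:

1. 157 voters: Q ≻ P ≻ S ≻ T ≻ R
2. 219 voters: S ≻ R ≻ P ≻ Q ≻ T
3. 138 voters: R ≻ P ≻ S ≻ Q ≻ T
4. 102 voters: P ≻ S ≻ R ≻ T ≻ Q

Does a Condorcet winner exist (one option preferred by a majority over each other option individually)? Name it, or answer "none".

Checking pairwise contests:
P beats Q 459–157.
R beats P 357–259.
P beats S 397–219.
S beats R 478–138.
Q beats T 514–102.
Every option loses at least one head-to-head, so there is no Condorcet winner.

none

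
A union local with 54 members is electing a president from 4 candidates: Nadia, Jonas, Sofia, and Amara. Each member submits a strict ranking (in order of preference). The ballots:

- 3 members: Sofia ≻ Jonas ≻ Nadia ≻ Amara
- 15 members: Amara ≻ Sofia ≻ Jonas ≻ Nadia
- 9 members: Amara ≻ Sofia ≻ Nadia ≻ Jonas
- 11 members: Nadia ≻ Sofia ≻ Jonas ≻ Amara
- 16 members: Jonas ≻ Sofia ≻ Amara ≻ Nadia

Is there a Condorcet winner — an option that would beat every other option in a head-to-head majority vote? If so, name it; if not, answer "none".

Sofia vs Nadia: 43–11 for Sofia.
Sofia vs Jonas: 38–16 for Sofia.
Sofia vs Amara: 30–24 for Sofia.
Sofia beats every other option head-to-head.

Sofia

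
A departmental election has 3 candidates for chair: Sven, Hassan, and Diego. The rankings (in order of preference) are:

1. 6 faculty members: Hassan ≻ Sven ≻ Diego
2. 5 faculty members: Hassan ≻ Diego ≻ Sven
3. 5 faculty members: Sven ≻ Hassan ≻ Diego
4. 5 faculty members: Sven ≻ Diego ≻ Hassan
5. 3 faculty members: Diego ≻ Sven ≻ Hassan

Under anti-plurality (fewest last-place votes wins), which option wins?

Sven

Last-place votes: Sven 5, Hassan 8, Diego 11.
Sven is ranked last by the fewest voters, so Sven wins.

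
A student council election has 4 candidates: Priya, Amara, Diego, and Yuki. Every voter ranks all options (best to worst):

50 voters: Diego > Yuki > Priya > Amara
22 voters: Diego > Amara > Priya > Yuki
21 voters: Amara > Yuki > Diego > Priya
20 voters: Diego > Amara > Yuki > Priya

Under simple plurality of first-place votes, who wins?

Diego

First-place votes: Priya 0, Amara 21, Diego 92, Yuki 0.
Diego has the most first-place votes.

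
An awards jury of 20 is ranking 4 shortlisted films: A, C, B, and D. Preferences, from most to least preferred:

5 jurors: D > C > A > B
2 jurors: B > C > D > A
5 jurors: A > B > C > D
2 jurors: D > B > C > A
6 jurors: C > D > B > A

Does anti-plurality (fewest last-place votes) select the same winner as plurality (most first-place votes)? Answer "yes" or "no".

Anti-plurality — last-place votes: A 10, C 0, B 5, D 5. Winner: C.
Plurality — first-place votes: A 5, C 6, B 2, D 7. Winner: D.
The two methods disagree.

no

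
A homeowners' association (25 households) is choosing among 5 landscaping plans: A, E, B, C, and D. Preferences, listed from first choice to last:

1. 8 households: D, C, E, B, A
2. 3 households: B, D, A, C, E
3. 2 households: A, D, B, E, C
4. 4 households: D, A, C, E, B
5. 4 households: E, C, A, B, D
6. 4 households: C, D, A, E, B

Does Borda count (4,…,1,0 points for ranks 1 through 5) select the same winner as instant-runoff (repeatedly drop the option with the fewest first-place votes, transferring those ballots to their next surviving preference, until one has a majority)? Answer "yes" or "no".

yes

Borda — scores: A 42, E 42, B 28, C 63, D 75. Winner: D.
Instant-runoff — R1 A 2, E 4, B 3, C 4, D 12 (A out); R2 E 4, B 3, C 4, D 14 (D winner). Winner: D.
The two methods agree.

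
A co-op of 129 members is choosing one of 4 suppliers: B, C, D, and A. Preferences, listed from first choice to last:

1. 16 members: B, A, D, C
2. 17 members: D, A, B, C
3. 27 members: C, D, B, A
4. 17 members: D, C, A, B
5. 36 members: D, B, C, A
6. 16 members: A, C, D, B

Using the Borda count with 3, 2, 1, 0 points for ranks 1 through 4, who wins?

D

B: 16·3 + 17·1 + 27·1 + 17·0 + 36·2 + 16·0 = 164
C: 16·0 + 17·0 + 27·3 + 17·2 + 36·1 + 16·2 = 183
D: 16·1 + 17·3 + 27·2 + 17·3 + 36·3 + 16·1 = 296
A: 16·2 + 17·2 + 27·0 + 17·1 + 36·0 + 16·3 = 131
D has the highest Borda score (296).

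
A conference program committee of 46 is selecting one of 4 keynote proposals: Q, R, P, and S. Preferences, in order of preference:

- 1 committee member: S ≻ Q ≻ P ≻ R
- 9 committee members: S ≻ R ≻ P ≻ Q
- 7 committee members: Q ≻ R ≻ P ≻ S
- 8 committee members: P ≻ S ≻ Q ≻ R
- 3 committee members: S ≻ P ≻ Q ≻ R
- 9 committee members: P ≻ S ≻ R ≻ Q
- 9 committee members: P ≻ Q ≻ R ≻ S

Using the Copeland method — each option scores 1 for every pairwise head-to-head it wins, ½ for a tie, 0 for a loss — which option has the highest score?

Q: beats R; loses to P and S → score 1.
R: loses to Q, P, and S → score 0.
P: beats Q, R, and S → score 3.
S: beats Q and R; loses to P → score 2.
P has the best pairwise record.

P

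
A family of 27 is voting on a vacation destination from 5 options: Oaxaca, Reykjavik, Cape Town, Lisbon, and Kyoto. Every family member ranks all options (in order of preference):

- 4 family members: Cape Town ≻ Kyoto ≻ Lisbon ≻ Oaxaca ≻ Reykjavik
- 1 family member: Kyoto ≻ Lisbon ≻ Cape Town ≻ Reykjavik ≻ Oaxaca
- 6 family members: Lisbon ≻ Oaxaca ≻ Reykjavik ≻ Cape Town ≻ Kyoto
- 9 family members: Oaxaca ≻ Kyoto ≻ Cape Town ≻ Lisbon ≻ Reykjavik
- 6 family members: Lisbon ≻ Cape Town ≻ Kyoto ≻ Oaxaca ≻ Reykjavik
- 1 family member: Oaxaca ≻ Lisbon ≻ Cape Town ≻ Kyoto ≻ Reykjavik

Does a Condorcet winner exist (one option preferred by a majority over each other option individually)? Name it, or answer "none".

Checking pairwise contests:
Lisbon beats Oaxaca 17–10.
Oaxaca beats Reykjavik 26–1.
Oaxaca beats Cape Town 16–11.
Kyoto beats Lisbon 14–13.
Oaxaca beats Kyoto 16–11.
Every option loses at least one head-to-head, so there is no Condorcet winner.

none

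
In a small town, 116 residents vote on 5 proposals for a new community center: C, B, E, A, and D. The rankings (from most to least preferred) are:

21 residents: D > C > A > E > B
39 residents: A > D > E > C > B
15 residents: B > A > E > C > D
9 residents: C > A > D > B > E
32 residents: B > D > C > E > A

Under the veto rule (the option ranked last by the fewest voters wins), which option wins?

Last-place votes: C 0, B 60, E 9, A 32, D 15.
C is ranked last by the fewest voters, so C wins.

C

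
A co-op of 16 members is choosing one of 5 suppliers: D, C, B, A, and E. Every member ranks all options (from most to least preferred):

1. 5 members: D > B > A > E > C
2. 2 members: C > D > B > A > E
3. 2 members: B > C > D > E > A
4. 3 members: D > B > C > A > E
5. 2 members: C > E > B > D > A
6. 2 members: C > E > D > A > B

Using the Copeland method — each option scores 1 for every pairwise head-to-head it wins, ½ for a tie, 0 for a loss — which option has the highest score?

D: beats B, A, and E; ties C → score 3.5.
C: beats A and E; ties D; loses to B → score 2.5.
B: beats C, A, and E; loses to D → score 3.
A: beats E; loses to D, C, and B → score 1.
E: loses to D, C, B, and A → score 0.
D has the best pairwise record.

D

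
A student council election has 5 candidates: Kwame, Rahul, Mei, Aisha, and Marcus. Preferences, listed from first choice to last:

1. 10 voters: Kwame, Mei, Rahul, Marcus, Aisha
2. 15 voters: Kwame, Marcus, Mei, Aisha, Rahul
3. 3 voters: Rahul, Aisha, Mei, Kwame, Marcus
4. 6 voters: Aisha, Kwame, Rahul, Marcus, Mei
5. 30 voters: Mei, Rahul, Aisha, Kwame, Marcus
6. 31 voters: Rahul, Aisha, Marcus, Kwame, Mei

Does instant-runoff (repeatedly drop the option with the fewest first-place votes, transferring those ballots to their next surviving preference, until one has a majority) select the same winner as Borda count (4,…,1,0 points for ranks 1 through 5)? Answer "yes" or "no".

yes

Instant-runoff — R1 Kwame 25, Rahul 34, Mei 30, Aisha 6, Marcus 0 (Marcus out); R2 Kwame 25, Rahul 34, Mei 30, Aisha 6 (Aisha out); R3 Kwame 31, Rahul 34, Mei 30 (Mei out); R4 Kwame 31, Rahul 64 (Rahul winner). Winner: Rahul.
Borda — scores: Kwame 182, Rahul 258, Mei 186, Aisha 201, Marcus 123. Winner: Rahul.
The two methods agree.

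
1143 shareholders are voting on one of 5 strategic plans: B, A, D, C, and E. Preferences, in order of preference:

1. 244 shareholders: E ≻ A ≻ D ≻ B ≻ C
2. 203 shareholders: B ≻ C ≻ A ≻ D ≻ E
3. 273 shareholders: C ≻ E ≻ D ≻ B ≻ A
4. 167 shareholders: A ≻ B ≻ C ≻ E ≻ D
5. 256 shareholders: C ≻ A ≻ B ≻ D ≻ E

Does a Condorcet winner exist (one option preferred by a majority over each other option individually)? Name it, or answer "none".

Checking pairwise contests:
A beats B 667–476.
C beats A 732–411.
B beats D 626–517.
B beats C 614–529.
B beats E 626–517.
Every option loses at least one head-to-head, so there is no Condorcet winner.

none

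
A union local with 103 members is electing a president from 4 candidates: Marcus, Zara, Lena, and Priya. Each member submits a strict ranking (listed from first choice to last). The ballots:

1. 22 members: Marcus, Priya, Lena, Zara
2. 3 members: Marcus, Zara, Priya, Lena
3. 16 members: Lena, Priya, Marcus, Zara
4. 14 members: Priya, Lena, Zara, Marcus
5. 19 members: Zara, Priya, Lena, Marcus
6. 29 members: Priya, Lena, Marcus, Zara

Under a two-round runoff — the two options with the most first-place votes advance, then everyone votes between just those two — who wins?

Priya

Round 1 first-place votes: Marcus 25, Zara 19, Lena 16, Priya 43.
Priya and Marcus advance.
Runoff: Priya is preferred to Marcus by 78 voters; Marcus by 25.
Priya wins the runoff.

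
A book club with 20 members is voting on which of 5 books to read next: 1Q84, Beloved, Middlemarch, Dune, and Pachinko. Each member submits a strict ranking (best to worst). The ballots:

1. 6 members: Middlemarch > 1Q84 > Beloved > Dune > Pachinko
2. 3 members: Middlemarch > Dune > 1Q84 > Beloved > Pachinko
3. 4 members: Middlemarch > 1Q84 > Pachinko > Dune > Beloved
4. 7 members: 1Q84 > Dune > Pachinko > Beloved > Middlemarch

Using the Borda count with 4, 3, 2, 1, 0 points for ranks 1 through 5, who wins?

1Q84: 6·3 + 3·2 + 4·3 + 7·4 = 64
Beloved: 6·2 + 3·1 + 4·0 + 7·1 = 22
Middlemarch: 6·4 + 3·4 + 4·4 + 7·0 = 52
Dune: 6·1 + 3·3 + 4·1 + 7·3 = 40
Pachinko: 6·0 + 3·0 + 4·2 + 7·2 = 22
1Q84 has the highest Borda score (64).

1Q84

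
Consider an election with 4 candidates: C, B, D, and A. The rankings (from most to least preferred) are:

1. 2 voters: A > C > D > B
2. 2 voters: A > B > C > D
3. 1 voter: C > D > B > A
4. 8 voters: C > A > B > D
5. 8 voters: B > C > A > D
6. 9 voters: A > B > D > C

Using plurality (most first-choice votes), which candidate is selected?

First-place votes: C 9, B 8, D 0, A 13.
A has the most first-place votes.

A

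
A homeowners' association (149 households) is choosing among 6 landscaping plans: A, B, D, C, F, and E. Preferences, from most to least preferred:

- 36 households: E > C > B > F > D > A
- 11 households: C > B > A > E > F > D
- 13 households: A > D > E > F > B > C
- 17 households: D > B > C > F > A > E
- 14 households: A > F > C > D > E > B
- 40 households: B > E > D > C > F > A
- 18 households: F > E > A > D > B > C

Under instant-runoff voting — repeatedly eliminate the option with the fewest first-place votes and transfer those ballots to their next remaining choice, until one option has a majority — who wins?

Round 1: A 27, B 40, D 17, C 11, F 18, E 36. Eliminate C.
Round 2: A 27, B 51, D 17, F 18, E 36. Eliminate D.
Round 3: A 27, B 68, F 18, E 36. Eliminate F.
Round 4: A 27, B 68, E 54. Eliminate A.
Round 5: B 68, E 81. E has a majority.

E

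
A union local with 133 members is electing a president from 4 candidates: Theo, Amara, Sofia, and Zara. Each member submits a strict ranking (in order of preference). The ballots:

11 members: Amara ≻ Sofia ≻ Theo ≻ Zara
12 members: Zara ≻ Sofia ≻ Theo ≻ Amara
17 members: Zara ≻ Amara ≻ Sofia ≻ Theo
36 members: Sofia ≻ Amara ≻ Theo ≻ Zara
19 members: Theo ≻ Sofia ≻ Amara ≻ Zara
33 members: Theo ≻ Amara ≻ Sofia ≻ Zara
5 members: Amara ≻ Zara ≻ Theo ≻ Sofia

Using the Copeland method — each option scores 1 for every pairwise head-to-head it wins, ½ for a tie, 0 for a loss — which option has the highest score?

Theo: beats Zara; loses to Amara and Sofia → score 1.
Amara: beats Theo and Zara; loses to Sofia → score 2.
Sofia: beats Theo, Amara, and Zara → score 3.
Zara: loses to Theo, Amara, and Sofia → score 0.
Sofia has the best pairwise record.

Sofia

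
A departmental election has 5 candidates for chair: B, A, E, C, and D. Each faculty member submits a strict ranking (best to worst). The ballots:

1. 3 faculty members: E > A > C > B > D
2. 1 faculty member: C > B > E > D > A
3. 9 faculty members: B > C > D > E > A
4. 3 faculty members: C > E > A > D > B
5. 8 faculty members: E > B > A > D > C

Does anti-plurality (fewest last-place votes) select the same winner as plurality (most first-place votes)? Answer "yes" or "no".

yes

Anti-plurality — last-place votes: B 3, A 10, E 0, C 8, D 3. Winner: E.
Plurality — first-place votes: B 9, A 0, E 11, C 4, D 0. Winner: E.
The two methods agree.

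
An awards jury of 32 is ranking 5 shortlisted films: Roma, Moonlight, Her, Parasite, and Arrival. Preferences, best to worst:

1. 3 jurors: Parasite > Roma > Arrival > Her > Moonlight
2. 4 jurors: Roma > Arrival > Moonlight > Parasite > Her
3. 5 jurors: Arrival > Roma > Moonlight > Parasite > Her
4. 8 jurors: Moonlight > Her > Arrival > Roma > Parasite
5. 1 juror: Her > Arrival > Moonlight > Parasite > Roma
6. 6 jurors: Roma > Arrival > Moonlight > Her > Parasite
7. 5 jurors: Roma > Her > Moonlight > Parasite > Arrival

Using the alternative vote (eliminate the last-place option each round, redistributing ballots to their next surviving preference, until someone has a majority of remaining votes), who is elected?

Round 1: Roma 15, Moonlight 8, Her 1, Parasite 3, Arrival 5. Eliminate Her.
Round 2: Roma 15, Moonlight 8, Parasite 3, Arrival 6. Eliminate Parasite.
Round 3: Roma 18, Moonlight 8, Arrival 6. Roma has a majority.

Roma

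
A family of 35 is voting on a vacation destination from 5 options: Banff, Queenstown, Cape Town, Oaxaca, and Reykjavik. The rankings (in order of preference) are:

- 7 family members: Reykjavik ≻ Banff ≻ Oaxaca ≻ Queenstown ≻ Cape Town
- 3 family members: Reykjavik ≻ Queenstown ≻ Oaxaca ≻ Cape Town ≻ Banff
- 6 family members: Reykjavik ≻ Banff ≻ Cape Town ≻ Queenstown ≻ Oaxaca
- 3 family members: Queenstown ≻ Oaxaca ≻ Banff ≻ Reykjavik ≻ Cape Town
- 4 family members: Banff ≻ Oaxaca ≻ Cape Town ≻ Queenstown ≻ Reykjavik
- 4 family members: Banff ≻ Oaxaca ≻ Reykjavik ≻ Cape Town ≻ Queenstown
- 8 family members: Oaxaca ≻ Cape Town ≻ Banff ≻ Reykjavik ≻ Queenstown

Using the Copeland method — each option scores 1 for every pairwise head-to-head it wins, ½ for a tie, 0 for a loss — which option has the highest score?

Banff

Banff: beats Queenstown, Cape Town, Oaxaca, and Reykjavik → score 4.
Queenstown: loses to Banff, Cape Town, Oaxaca, and Reykjavik → score 0.
Cape Town: beats Queenstown; loses to Banff, Oaxaca, and Reykjavik → score 1.
Oaxaca: beats Queenstown, Cape Town, and Reykjavik; loses to Banff → score 3.
Reykjavik: beats Queenstown and Cape Town; loses to Banff and Oaxaca → score 2.
Banff has the best pairwise record.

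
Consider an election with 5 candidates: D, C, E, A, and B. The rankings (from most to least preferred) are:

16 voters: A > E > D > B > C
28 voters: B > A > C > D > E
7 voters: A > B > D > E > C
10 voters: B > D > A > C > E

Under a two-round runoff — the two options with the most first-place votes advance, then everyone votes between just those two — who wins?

Round 1 first-place votes: D 0, C 0, E 0, A 23, B 38.
B and A advance.
Runoff: B is preferred to A by 38 voters; A by 23.
B wins the runoff.

B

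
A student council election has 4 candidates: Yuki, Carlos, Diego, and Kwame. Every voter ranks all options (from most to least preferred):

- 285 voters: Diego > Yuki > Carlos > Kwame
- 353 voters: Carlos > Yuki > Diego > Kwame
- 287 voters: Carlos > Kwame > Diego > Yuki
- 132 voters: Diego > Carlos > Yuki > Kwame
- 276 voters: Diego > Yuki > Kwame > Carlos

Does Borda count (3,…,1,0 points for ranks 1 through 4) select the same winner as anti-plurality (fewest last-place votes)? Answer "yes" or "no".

yes

Borda — scores: Yuki 1960, Carlos 2469, Diego 2719, Kwame 850. Winner: Diego.
Anti-plurality — last-place votes: Yuki 287, Carlos 276, Diego 0, Kwame 770. Winner: Diego.
The two methods agree.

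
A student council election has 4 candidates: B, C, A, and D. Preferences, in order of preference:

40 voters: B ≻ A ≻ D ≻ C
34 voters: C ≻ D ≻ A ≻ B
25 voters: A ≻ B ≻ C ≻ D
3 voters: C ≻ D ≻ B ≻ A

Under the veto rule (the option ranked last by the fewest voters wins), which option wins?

Last-place votes: B 34, C 40, A 3, D 25.
A is ranked last by the fewest voters, so A wins.

A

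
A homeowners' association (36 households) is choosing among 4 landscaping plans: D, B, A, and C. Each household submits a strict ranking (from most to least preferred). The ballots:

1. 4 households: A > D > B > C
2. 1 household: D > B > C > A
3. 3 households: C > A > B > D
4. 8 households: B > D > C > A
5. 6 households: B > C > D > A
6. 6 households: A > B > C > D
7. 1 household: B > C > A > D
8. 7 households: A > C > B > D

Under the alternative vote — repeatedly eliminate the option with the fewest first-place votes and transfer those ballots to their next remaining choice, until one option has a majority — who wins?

A

Round 1: D 1, B 15, A 17, C 3. Eliminate D.
Round 2: B 16, A 17, C 3. Eliminate C.
Round 3: B 16, A 20. A has a majority.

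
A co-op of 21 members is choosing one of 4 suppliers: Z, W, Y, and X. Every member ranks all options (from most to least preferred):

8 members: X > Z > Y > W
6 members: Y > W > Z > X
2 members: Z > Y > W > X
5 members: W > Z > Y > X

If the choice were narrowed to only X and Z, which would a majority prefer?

Voters preferring X to Z: 8; preferring Z to X: 13.
Z wins the head-to-head.

Z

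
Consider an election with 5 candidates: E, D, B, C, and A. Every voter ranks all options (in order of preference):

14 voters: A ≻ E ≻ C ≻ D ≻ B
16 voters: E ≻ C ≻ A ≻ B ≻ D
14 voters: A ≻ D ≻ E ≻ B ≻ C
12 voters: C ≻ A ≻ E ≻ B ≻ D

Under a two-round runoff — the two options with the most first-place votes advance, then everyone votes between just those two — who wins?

A

Round 1 first-place votes: E 16, D 0, B 0, C 12, A 28.
A and E advance.
Runoff: A is preferred to E by 40 voters; E by 16.
A wins the runoff.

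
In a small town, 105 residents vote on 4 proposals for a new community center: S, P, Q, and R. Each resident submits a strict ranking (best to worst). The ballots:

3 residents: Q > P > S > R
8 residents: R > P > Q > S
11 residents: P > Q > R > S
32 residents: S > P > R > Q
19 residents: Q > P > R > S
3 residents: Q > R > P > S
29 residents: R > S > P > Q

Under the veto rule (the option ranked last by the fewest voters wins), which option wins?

P

Last-place votes: S 41, P 0, Q 61, R 3.
P is ranked last by the fewest voters, so P wins.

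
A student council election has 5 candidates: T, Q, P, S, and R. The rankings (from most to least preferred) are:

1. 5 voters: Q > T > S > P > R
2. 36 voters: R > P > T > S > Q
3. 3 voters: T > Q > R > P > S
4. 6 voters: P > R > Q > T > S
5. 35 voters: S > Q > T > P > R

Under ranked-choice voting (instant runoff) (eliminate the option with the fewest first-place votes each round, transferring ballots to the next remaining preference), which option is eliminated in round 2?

P

Round 1: T 3, Q 5, P 6, S 35, R 36. Eliminate T.
Round 2: Q 8, P 6, S 35, R 36. Eliminate P.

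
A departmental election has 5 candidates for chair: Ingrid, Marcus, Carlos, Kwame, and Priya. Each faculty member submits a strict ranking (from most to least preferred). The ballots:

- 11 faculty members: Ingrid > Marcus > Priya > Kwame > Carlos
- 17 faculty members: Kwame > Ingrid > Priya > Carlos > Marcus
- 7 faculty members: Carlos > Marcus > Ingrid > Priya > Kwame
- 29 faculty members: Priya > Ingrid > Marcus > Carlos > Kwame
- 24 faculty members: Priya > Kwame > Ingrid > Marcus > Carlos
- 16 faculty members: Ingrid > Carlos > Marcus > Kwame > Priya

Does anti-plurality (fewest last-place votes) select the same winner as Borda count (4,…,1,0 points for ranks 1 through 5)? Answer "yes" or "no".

Anti-plurality — last-place votes: Ingrid 0, Marcus 17, Carlos 35, Kwame 36, Priya 16. Winner: Ingrid.
Borda — scores: Ingrid 308, Marcus 168, Carlos 122, Kwame 167, Priya 275. Winner: Ingrid.
The two methods agree.

yes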